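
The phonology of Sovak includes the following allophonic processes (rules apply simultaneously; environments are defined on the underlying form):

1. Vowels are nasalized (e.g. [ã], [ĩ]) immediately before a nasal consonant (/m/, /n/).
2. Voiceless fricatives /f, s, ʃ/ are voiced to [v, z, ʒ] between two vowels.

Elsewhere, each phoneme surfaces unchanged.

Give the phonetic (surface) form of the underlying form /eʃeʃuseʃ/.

/e/ (word-initial) fails the environment for rule 1, so it stays [e].
/ʃ/ meets the environment for rule 2 (between two vowels) → [ʒ].
/e/ (between /ʃ/ and /ʃ/): rule 1 targets it, but not before a nasal consonant → unchanged [e].
/ʃ/ (between /e/ and /u/) occurs between two vowels → [ʒ] by rule 2.
/u/ (between /ʃ/ and /s/) is in the target of rule 1 but the environment (before a nasal consonant) is not met → [u].
/s/ (between /u/ and /e/) occurs between two vowels → [z] by rule 2.
/e/ — between /s/ and /ʃ/; rule 1 does not apply here → [e].
/ʃ/ — word-final; rule 2 does not apply here → [ʃ].

[eʒeʒuzeʃ]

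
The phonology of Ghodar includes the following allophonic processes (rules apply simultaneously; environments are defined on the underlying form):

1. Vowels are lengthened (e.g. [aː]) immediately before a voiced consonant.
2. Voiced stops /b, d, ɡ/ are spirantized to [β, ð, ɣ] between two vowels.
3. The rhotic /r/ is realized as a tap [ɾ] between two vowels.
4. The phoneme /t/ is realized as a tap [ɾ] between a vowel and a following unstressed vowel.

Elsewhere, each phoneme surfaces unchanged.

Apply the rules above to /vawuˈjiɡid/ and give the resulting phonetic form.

[vaːwuːˈjiːɣiːd]

/v/ — not in any rule's target class → [v].
Rule 1 applies to /a/ (between /v/ and /w/: before a voiced consonant) → [aː].
/w/ — not in any rule's target class → [w].
/u/ (between /w/ and /j/): before a voiced consonant, so rule 1 applies → [uː].
/j/ stays [j].
/i/ meets the environment for rule 1 (before a voiced consonant) → [iː].
/ɡ/ (between /i/ and /i/) occurs between two vowels → [ɣ] by rule 2.
/i/ meets the environment for rule 1 (before a voiced consonant) → [iː].
/d/ (word-final) fails the environment for rule 2, so it stays [d].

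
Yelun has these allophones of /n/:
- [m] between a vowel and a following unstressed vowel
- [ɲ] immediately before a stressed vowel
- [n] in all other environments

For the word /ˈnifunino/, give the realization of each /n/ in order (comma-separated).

Occurrence 1 (position 1): immediately before a stressed vowel → [ɲ].
Occurrence 2 (position 5): between a vowel and a following unstressed vowel → [m].
Occurrence 3 (position 7): between a vowel and a following unstressed vowel → [m].

[ɲ], [m], [m]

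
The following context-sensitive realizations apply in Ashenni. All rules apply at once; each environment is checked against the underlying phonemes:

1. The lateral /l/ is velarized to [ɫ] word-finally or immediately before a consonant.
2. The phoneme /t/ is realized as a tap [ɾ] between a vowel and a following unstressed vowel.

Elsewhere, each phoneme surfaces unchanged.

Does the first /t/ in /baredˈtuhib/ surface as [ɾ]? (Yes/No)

/t/ (between /d/ and /u/): rule 2 targets it, but not between a vowel and a following unstressed vowel → unchanged [t].
The actual realization is [t], not [ɾ].

No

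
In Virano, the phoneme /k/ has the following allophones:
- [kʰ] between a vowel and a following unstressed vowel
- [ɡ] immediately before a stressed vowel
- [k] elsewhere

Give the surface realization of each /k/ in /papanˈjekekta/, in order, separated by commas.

[kʰ], [k]

Occurrence 1 (position 8): between a vowel and a following unstressed vowel → [kʰ].
Occurrence 2 (position 10): no conditioning environment matches → elsewhere allophone [k].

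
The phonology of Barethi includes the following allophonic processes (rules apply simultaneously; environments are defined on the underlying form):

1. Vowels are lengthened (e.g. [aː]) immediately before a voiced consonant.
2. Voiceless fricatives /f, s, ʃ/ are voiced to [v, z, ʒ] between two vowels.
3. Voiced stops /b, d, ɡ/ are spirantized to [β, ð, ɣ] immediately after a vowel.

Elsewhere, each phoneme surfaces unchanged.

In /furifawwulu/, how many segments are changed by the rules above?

Segments that undergo a rule: /u/ → [uː] (rule 1); /f/ → [v] (rule 2); /a/ → [aː] (rule 1); /u/ → [uː] (rule 1).
All other segments surface unchanged.

4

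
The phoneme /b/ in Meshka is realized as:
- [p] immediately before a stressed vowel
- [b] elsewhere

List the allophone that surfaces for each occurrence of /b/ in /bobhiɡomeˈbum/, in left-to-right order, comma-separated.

[b], [b], [p]

Occurrence 1 (position 1): no conditioning environment matches → elsewhere allophone [b].
Occurrence 2 (position 3): no conditioning environment matches → elsewhere allophone [b].
Occurrence 3 (position 10): immediately before a stressed vowel → [p].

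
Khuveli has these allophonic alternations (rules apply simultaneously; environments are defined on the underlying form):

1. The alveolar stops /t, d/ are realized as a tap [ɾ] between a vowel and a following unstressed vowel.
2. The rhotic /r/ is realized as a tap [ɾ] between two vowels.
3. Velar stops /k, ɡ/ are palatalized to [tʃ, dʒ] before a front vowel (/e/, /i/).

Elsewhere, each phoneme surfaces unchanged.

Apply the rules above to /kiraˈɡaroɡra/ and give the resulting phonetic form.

[tʃiɾaˈɡaɾoɡra]

/k/ (word-initial): before a front vowel, so rule 3 applies → [tʃ].
/i/ (between /k/ and /r/) is unaffected → [i].
/r/ meets the environment for rule 2 (between two vowels) → [ɾ].
/a/ (between /r/ and /ɡ/) is unaffected → [a].
/ɡ/ (between /a/ and /a/) fails the environment for rule 3, so it stays [ɡ].
/a/ (between /ɡ/ and /r/): no rule targets it → [a].
/r/ (between /a/ and /o/): between two vowels, so rule 2 applies → [ɾ].
/o/ (between /r/ and /ɡ/) is unaffected → [o].
/ɡ/ (between /o/ and /r/) is in the target of rule 3 but the environment (before a front vowel) is not met → [ɡ].
/r/ (between /ɡ/ and /a/): rule 2 targets it, but not between two vowels → unchanged [r].
/a/ — not in any rule's target class → [a].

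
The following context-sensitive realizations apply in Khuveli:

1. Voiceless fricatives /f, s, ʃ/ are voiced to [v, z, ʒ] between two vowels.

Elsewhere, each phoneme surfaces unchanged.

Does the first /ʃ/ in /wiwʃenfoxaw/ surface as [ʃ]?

Yes

/ʃ/ (between /w/ and /e/) is in the target of rule 1 but the environment (between two vowels) is not met → [ʃ].
The actual realization is [ʃ], which matches [ʃ].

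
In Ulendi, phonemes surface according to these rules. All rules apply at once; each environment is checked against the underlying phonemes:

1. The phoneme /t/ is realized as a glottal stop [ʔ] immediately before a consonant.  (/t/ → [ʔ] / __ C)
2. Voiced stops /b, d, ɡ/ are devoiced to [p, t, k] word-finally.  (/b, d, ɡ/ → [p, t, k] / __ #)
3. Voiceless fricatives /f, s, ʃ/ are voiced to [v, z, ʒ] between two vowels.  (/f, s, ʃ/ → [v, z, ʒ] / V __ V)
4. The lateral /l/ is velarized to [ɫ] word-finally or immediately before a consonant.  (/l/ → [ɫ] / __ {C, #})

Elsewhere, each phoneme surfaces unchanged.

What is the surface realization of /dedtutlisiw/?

[dedtuʔliziw]

/d/ (word-initial) fails the environment for rule 2, so it stays [d].
/e/ (between /d/ and /d/): no rule targets it → [e].
/d/ (between /e/ and /t/) fails the environment for rule 2, so it stays [d].
/t/ (between /d/ and /u/) fails the environment for rule 1, so it stays [t].
/u/ (between /t/ and /t/): no rule targets it → [u].
/t/ (between /u/ and /l/): immediately before a consonant, so rule 1 applies → [ʔ].
/l/ — between /t/ and /i/; rule 4 does not apply here → [l].
/i/ (between /l/ and /s/) is unaffected → [i].
/s/ meets the environment for rule 3 (between two vowels) → [z].
/i/ — not in any rule's target class → [i].
/w/ stays [w].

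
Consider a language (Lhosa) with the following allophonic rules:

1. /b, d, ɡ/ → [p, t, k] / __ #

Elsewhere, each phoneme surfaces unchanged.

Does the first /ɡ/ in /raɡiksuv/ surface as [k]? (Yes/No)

No

/ɡ/ (between /a/ and /i/) fails the environment for rule 1, so it stays [ɡ].
The actual realization is [ɡ], not [k].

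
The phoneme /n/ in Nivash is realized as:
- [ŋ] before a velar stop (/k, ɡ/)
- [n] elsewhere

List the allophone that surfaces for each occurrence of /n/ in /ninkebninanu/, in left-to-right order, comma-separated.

[n], [ŋ], [n], [n], [n]

Occurrence 1 (position 1): no conditioning environment matches → elsewhere allophone [n].
Occurrence 2 (position 3): before a velar stop → [ŋ].
Occurrence 3 (position 7): no conditioning environment matches → elsewhere allophone [n].
Occurrence 4 (position 9): no conditioning environment matches → elsewhere allophone [n].
Occurrence 5 (position 11): no conditioning environment matches → elsewhere allophone [n].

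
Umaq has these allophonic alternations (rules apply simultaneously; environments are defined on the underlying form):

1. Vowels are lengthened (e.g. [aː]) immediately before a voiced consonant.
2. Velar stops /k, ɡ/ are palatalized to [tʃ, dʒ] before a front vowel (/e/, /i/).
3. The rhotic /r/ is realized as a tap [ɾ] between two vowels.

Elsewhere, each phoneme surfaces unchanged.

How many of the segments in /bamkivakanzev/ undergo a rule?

Segments that undergo a rule: /a/ → [aː] (rule 1); /k/ → [tʃ] (rule 2); /i/ → [iː] (rule 1); /a/ → [aː] (rule 1); /e/ → [eː] (rule 1).
All other segments surface unchanged.

5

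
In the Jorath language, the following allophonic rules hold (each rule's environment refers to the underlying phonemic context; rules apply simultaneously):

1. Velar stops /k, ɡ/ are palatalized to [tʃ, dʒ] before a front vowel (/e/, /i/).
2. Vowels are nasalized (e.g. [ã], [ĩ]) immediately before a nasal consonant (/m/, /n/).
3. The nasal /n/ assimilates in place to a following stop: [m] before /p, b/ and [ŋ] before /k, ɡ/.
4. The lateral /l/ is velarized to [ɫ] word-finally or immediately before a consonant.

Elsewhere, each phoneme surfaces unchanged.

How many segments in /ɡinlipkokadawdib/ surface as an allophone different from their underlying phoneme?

Segments that undergo a rule: /ɡ/ → [dʒ] (rule 1); /i/ → [ĩ] (rule 2).
All other segments surface unchanged.

2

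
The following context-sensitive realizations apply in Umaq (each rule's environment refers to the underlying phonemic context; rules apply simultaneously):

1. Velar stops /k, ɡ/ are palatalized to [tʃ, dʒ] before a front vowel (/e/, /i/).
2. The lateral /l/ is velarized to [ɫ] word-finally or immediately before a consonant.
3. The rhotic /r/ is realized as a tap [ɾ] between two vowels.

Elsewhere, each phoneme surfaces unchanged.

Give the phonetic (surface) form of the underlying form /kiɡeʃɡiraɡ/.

[tʃidʒeʃdʒiɾaɡ]

/k/ — word-initial, before a front vowel — surfaces as [tʃ] (rule 1).
/i/ stays [i].
/ɡ/ (between /i/ and /e/) occurs before a front vowel → [dʒ] by rule 1.
/e/ — not in any rule's target class → [e].
/ʃ/ (between /e/ and /ɡ/): no rule targets it → [ʃ].
/ɡ/ (between /ʃ/ and /i/): before a front vowel, so rule 1 applies → [dʒ].
/i/ (between /ɡ/ and /r/) is unaffected → [i].
Rule 3 applies to /r/ (between /i/ and /a/: between two vowels) → [ɾ].
/a/ stays [a].
/ɡ/ (word-final): rule 1 targets it, but not before a front vowel → unchanged [ɡ].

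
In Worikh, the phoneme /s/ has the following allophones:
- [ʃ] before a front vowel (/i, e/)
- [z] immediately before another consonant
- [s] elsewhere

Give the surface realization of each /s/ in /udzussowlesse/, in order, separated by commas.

[z], [s], [z], [ʃ]

Occurrence 1 (position 5): immediately before another consonant → [z].
Occurrence 2 (position 6): no conditioning environment matches → elsewhere allophone [s].
Occurrence 3 (position 11): immediately before another consonant → [z].
Occurrence 4 (position 12): before a front vowel (/i, e/) → [ʃ].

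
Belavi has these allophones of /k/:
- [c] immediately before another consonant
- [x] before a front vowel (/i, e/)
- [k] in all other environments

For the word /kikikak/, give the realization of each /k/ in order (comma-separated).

Occurrence 1 (position 1): before a front vowel (/i, e/) → [x].
Occurrence 2 (position 3): before a front vowel (/i, e/) → [x].
Occurrence 3 (position 5): no conditioning environment matches → elsewhere allophone [k].
Occurrence 4 (position 7): no conditioning environment matches → elsewhere allophone [k].

[x], [x], [k], [k]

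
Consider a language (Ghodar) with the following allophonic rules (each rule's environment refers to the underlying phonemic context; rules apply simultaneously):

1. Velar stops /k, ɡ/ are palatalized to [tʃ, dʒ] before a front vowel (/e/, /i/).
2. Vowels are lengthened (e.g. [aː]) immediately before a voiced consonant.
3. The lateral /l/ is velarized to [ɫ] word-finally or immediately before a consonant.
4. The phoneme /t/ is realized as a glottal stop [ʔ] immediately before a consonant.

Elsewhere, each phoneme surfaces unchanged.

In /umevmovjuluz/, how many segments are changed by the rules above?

Segments that undergo a rule: /u/ → [uː] (rule 2); /e/ → [eː] (rule 2); /o/ → [oː] (rule 2); /u/ → [uː] (rule 2); /u/ → [uː] (rule 2).
All other segments surface unchanged.

5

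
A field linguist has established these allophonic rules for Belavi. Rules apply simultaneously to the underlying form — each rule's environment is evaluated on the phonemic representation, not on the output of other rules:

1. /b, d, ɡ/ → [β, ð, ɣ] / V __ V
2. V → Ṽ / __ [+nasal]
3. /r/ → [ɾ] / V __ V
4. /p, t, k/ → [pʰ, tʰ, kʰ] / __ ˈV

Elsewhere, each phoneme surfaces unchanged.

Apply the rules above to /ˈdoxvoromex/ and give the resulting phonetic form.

/d/ (word-initial) is in the target of rule 1 but the environment (between two vowels) is not met → [d].
/o/ (between /d/ and /x/) is in the target of rule 2 but the environment (before a nasal consonant) is not met → [o].
/x/ (between /o/ and /v/) is unaffected → [x].
/v/ — not in any rule's target class → [v].
/o/ (between /v/ and /r/) is in the target of rule 2 but the environment (before a nasal consonant) is not met → [o].
/r/ (between /o/ and /o/) occurs between two vowels → [ɾ] by rule 3.
Rule 2 applies to /o/ (between /r/ and /m/: before a nasal consonant) → [õ].
/m/ — not in any rule's target class → [m].
/e/ (between /m/ and /x/) is in the target of rule 2 but the environment (before a nasal consonant) is not met → [e].
/x/ (word-final) is unaffected → [x].

[ˈdoxvoɾõmex]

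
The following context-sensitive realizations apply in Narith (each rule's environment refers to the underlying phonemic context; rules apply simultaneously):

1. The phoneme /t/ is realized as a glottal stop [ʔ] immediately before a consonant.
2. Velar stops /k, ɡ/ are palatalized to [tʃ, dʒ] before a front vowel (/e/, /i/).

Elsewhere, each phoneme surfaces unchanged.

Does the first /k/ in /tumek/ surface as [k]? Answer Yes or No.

Yes

/k/ (word-final): rule 2 targets it, but not before a front vowel → unchanged [k].
The actual realization is [k], which matches [k].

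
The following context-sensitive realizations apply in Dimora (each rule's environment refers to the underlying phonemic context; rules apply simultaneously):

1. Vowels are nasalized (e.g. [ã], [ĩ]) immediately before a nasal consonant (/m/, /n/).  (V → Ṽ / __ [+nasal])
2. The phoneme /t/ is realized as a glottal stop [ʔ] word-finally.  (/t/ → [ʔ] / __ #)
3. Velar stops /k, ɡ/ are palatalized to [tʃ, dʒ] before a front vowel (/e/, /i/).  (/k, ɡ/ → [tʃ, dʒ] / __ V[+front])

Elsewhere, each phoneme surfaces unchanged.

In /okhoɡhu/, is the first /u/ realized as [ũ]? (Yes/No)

No

/u/ (word-final) fails the environment for rule 1, so it stays [u].
The actual realization is [u], not [ũ].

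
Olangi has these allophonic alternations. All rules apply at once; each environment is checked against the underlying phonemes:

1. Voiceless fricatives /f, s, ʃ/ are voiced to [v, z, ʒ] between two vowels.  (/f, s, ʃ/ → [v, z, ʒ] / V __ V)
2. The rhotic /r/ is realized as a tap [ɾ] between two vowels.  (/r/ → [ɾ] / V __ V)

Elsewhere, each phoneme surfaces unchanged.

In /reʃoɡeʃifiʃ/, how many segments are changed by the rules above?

Segments that undergo a rule: /ʃ/ → [ʒ] (rule 1); /ʃ/ → [ʒ] (rule 1); /f/ → [v] (rule 1).
All other segments surface unchanged.

3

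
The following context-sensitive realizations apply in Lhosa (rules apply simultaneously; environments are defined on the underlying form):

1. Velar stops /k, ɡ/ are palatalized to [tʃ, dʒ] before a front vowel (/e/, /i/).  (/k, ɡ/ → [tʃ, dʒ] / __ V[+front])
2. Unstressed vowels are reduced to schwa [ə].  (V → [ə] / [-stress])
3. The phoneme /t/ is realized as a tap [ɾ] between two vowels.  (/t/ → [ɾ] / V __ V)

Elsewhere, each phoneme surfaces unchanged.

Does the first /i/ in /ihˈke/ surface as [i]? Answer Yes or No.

/i/ (word-initial) occurs in an unstressed syllable → [ə] by rule 2.
The actual realization is [ə], not [i].

No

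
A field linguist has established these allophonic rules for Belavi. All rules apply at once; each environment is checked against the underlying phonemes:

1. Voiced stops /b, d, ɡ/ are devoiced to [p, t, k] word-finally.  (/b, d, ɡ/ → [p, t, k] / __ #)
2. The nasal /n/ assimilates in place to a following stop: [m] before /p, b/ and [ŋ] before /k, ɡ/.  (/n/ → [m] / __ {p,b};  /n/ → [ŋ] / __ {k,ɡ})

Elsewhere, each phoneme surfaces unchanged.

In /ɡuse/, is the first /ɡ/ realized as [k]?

No

/ɡ/ — word-initial; rule 1 does not apply here → [ɡ].
The actual realization is [ɡ], not [k].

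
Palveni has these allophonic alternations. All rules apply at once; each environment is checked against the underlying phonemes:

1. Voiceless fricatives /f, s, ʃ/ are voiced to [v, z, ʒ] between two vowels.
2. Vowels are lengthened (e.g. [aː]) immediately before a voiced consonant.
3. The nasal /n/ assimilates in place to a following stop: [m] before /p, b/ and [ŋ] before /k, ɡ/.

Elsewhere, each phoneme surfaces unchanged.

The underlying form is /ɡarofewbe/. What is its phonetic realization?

[ɡaːroveːwbe]

/ɡ/ (word-initial): no rule targets it → [ɡ].
/a/ — between /ɡ/ and /r/, before a voiced consonant — surfaces as [aː] (rule 2).
/r/ stays [r].
/o/ (between /r/ and /f/) is in the target of rule 2 but the environment (before a voiced consonant) is not met → [o].
/f/ meets the environment for rule 1 (between two vowels) → [v].
Rule 2 applies to /e/ (between /f/ and /w/: before a voiced consonant) → [eː].
/w/ (between /e/ and /b/) is unaffected → [w].
/b/ (between /w/ and /e/) is unaffected → [b].
/e/ — word-final; rule 2 does not apply here → [e].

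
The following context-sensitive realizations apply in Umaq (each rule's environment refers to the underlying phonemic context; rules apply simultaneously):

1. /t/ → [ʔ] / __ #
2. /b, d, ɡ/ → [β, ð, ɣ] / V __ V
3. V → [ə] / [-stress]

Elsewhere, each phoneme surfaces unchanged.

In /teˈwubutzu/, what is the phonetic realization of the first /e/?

/e/ meets the environment for rule 3 (in an unstressed syllable) → [ə].

[ə]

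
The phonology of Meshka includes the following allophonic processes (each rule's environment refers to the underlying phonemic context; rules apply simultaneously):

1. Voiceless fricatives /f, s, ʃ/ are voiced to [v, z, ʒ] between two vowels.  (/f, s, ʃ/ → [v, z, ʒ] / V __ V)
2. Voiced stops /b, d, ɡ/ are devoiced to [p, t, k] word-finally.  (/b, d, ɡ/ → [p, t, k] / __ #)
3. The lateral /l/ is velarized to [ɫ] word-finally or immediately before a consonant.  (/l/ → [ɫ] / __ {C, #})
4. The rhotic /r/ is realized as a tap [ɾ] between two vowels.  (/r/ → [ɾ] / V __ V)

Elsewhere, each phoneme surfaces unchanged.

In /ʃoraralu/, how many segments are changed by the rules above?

Segments that undergo a rule: /r/ → [ɾ] (rule 4); /r/ → [ɾ] (rule 4).
All other segments surface unchanged.

2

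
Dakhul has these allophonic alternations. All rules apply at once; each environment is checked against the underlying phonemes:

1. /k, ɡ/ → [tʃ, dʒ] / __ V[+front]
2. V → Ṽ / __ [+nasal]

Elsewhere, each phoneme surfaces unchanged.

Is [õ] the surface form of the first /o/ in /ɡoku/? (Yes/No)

No

/o/ (between /ɡ/ and /k/) is in the target of rule 2 but the environment (before a nasal consonant) is not met → [o].
The actual realization is [o], not [õ].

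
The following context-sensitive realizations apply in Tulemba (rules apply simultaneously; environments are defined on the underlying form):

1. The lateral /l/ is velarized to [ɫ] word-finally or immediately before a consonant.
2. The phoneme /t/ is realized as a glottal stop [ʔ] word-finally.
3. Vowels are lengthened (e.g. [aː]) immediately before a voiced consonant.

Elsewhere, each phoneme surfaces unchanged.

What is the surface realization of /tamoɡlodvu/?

/t/ (word-initial) is in the target of rule 2 but the environment (word-finally) is not met → [t].
/a/ — between /t/ and /m/, before a voiced consonant — surfaces as [aː] (rule 3).
/m/ stays [m].
/o/ meets the environment for rule 3 (before a voiced consonant) → [oː].
/ɡ/ (between /o/ and /l/): no rule targets it → [ɡ].
/l/ — between /ɡ/ and /o/; rule 1 does not apply here → [l].
/o/ (between /l/ and /d/) occurs before a voiced consonant → [oː] by rule 3.
/d/ (between /o/ and /v/) is unaffected → [d].
/v/ (between /d/ and /u/) is unaffected → [v].
/u/ (word-final) is in the target of rule 3 but the environment (before a voiced consonant) is not met → [u].

[taːmoːɡloːdvu]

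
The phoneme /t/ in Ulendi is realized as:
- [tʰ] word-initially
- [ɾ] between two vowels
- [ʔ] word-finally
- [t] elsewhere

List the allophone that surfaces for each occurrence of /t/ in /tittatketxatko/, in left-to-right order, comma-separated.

[tʰ], [t], [t], [t], [t], [t]

Occurrence 1 (position 1): word-initially → [tʰ].
Occurrence 2 (position 3): no conditioning environment matches → elsewhere allophone [t].
Occurrence 3 (position 4): no conditioning environment matches → elsewhere allophone [t].
Occurrence 4 (position 6): no conditioning environment matches → elsewhere allophone [t].
Occurrence 5 (position 9): no conditioning environment matches → elsewhere allophone [t].
Occurrence 6 (position 12): no conditioning environment matches → elsewhere allophone [t].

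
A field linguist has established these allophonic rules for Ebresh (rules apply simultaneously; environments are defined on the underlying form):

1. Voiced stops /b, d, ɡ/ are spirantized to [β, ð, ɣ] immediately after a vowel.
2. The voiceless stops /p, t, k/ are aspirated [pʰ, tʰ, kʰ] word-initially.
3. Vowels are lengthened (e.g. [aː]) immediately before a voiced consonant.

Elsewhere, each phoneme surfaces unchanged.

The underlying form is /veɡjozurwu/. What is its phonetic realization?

/v/ — not in any rule's target class → [v].
/e/ (between /v/ and /ɡ/): before a voiced consonant, so rule 3 applies → [eː].
/ɡ/ (between /e/ and /j/): immediately after a vowel, so rule 1 applies → [ɣ].
/j/ (between /ɡ/ and /o/) is unaffected → [j].
/o/ — between /j/ and /z/, before a voiced consonant — surfaces as [oː] (rule 3).
/z/ stays [z].
/u/ meets the environment for rule 3 (before a voiced consonant) → [uː].
/r/ stays [r].
/w/ stays [w].
/u/ (word-final) is in the target of rule 3 but the environment (before a voiced consonant) is not met → [u].

[veːɣjoːzuːrwu]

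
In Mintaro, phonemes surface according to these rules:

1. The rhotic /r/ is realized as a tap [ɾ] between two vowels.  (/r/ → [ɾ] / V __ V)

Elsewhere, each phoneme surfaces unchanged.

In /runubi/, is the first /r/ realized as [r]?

Yes

/r/ (word-initial): rule 1 targets it, but not between two vowels → unchanged [r].
The actual realization is [r], which matches [r].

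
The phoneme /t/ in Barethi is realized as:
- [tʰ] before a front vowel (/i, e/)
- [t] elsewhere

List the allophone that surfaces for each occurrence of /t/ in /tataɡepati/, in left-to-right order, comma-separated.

Occurrence 1 (position 1): no conditioning environment matches → elsewhere allophone [t].
Occurrence 2 (position 3): no conditioning environment matches → elsewhere allophone [t].
Occurrence 3 (position 9): before a front vowel (/i, e/) → [tʰ].

[t], [t], [tʰ]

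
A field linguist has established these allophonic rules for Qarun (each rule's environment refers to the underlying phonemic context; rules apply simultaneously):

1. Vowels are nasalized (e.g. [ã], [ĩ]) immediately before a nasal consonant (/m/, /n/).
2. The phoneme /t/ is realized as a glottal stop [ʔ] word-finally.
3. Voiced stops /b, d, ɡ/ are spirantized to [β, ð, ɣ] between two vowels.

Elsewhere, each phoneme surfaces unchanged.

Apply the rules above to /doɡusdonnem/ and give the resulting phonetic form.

/d/ (word-initial): rule 3 targets it, but not between two vowels → unchanged [d].
/o/ (between /d/ and /ɡ/): rule 1 targets it, but not before a nasal consonant → unchanged [o].
/ɡ/ meets the environment for rule 3 (between two vowels) → [ɣ].
/u/ (between /ɡ/ and /s/) is in the target of rule 1 but the environment (before a nasal consonant) is not met → [u].
/s/ (between /u/ and /d/) is unaffected → [s].
/d/ (between /s/ and /o/): rule 3 targets it, but not between two vowels → unchanged [d].
/o/ — between /d/ and /n/, before a nasal consonant — surfaces as [õ] (rule 1).
/n/ — not in any rule's target class → [n].
/n/ (between /n/ and /e/): no rule targets it → [n].
/e/ — between /n/ and /m/, before a nasal consonant — surfaces as [ẽ] (rule 1).
/m/ (word-final) is unaffected → [m].

[doɣusdõnnẽm]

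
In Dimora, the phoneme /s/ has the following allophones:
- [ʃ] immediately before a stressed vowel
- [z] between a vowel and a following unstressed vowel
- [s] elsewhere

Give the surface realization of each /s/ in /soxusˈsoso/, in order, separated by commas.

[s], [s], [ʃ], [z]

Occurrence 1 (position 1): no conditioning environment matches → elsewhere allophone [s].
Occurrence 2 (position 5): no conditioning environment matches → elsewhere allophone [s].
Occurrence 3 (position 6): immediately before a stressed vowel → [ʃ].
Occurrence 4 (position 8): between a vowel and a following unstressed vowel → [z].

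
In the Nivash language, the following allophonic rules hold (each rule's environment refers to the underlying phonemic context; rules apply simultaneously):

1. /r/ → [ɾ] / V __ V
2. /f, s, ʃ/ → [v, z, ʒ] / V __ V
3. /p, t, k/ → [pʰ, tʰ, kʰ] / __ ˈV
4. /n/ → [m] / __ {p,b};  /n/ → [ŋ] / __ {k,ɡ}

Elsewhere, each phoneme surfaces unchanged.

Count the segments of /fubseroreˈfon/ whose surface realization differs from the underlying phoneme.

Segments that undergo a rule: /r/ → [ɾ] (rule 1); /r/ → [ɾ] (rule 1); /f/ → [v] (rule 2).
All other segments surface unchanged.

3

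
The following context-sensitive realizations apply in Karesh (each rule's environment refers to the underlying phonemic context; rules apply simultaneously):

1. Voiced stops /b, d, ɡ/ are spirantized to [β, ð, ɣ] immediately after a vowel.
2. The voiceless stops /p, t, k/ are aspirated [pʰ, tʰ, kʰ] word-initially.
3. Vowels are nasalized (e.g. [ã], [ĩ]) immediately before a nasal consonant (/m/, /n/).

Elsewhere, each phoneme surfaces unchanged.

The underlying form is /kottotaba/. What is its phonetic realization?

/k/ (word-initial): word-initially, so rule 2 applies → [kʰ].
/o/ (between /k/ and /t/) is in the target of rule 3 but the environment (before a nasal consonant) is not met → [o].
/t/ (between /o/ and /t/) fails the environment for rule 2, so it stays [t].
/t/ — between /t/ and /o/; rule 2 does not apply here → [t].
/o/ (between /t/ and /t/) fails the environment for rule 3, so it stays [o].
/t/ (between /o/ and /a/) fails the environment for rule 2, so it stays [t].
/a/ (between /t/ and /b/) is in the target of rule 3 but the environment (before a nasal consonant) is not met → [a].
/b/ — between /a/ and /a/, immediately after a vowel — surfaces as [β] (rule 1).
/a/ (word-final): rule 3 targets it, but not before a nasal consonant → unchanged [a].

[kʰottotaβa]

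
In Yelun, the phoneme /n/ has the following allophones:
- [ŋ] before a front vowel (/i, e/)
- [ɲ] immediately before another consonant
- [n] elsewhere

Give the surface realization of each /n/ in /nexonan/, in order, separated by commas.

Occurrence 1 (position 1): before a front vowel (/i, e/) → [ŋ].
Occurrence 2 (position 5): no conditioning environment matches → elsewhere allophone [n].
Occurrence 3 (position 7): no conditioning environment matches → elsewhere allophone [n].

[ŋ], [n], [n]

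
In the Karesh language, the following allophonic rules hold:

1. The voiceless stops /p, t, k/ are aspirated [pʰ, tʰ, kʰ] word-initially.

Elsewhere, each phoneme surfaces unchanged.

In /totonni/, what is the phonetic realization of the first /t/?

/t/ (word-initial) occurs word-initially → [tʰ] by rule 1.

[tʰ]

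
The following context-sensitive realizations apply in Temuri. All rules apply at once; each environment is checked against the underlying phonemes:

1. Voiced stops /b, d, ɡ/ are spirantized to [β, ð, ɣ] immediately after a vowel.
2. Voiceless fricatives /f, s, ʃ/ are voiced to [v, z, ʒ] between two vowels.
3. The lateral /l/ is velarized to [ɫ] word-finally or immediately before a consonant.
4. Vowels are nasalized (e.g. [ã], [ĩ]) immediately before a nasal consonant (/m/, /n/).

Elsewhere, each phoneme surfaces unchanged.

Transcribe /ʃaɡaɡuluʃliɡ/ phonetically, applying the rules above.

[ʃaɣaɣuluʃliɣ]

/ʃ/ (word-initial) is in the target of rule 2 but the environment (between two vowels) is not met → [ʃ].
/a/ — between /ʃ/ and /ɡ/; rule 4 does not apply here → [a].
/ɡ/ — between /a/ and /a/, immediately after a vowel — surfaces as [ɣ] (rule 1).
/a/ (between /ɡ/ and /ɡ/): rule 4 targets it, but not before a nasal consonant → unchanged [a].
/ɡ/ (between /a/ and /u/) occurs immediately after a vowel → [ɣ] by rule 1.
/u/ (between /ɡ/ and /l/) fails the environment for rule 4, so it stays [u].
/l/ (between /u/ and /u/) fails the environment for rule 3, so it stays [l].
/u/ (between /l/ and /ʃ/) is in the target of rule 4 but the environment (before a nasal consonant) is not met → [u].
/ʃ/ (between /u/ and /l/) fails the environment for rule 2, so it stays [ʃ].
/l/ (between /ʃ/ and /i/) fails the environment for rule 3, so it stays [l].
/i/ (between /l/ and /ɡ/) fails the environment for rule 4, so it stays [i].
/ɡ/ (word-final): immediately after a vowel, so rule 1 applies → [ɣ].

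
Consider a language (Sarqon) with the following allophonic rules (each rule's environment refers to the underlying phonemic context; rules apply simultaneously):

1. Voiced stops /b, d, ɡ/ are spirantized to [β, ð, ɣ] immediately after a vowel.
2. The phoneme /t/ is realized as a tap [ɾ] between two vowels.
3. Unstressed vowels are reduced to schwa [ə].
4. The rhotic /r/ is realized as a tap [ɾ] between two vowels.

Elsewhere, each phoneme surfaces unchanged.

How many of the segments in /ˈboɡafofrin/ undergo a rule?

Segments that undergo a rule: /ɡ/ → [ɣ] (rule 1); /a/ → [ə] (rule 3); /o/ → [ə] (rule 3); /i/ → [ə] (rule 3).
All other segments surface unchanged.

4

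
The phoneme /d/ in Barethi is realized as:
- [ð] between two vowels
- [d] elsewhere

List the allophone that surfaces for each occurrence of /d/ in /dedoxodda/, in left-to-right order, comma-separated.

Occurrence 1 (position 1): no conditioning environment matches → elsewhere allophone [d].
Occurrence 2 (position 3): between two vowels → [ð].
Occurrence 3 (position 7): no conditioning environment matches → elsewhere allophone [d].
Occurrence 4 (position 8): no conditioning environment matches → elsewhere allophone [d].

[d], [ð], [d], [d]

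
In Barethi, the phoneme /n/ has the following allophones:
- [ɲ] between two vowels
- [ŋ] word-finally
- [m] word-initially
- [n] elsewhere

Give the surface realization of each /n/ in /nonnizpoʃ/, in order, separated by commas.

Occurrence 1 (position 1): word-initially → [m].
Occurrence 2 (position 3): no conditioning environment matches → elsewhere allophone [n].
Occurrence 3 (position 4): no conditioning environment matches → elsewhere allophone [n].

[m], [n], [n]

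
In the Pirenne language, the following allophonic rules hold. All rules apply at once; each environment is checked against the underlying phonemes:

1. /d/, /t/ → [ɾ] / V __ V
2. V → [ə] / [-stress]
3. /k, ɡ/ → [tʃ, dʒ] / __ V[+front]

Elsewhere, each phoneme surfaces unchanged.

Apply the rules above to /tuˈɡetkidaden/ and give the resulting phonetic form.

/t/ (word-initial): rule 1 targets it, but not between two vowels → unchanged [t].
/u/ (between /t/ and /ɡ/): in an unstressed syllable, so rule 2 applies → [ə].
/ɡ/ (between /u/ and /e/): before a front vowel, so rule 3 applies → [dʒ].
/e/ — between /ɡ/ and /t/; rule 2 does not apply here → [e].
/t/ (between /e/ and /k/) fails the environment for rule 1, so it stays [t].
/k/ meets the environment for rule 3 (before a front vowel) → [tʃ].
/i/ meets the environment for rule 2 (in an unstressed syllable) → [ə].
Rule 1 applies to /d/ (between /i/ and /a/: between two vowels) → [ɾ].
/a/ meets the environment for rule 2 (in an unstressed syllable) → [ə].
Rule 1 applies to /d/ (between /a/ and /e/: between two vowels) → [ɾ].
/e/ meets the environment for rule 2 (in an unstressed syllable) → [ə].
/n/ — not in any rule's target class → [n].

[təˈdʒettʃəɾəɾən]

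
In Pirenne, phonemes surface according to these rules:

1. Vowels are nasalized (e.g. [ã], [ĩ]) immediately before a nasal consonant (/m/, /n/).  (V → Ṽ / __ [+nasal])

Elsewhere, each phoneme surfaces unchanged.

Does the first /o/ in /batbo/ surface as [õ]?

No

/o/ (word-final) is in the target of rule 1 but the environment (before a nasal consonant) is not met → [o].
The actual realization is [o], not [õ].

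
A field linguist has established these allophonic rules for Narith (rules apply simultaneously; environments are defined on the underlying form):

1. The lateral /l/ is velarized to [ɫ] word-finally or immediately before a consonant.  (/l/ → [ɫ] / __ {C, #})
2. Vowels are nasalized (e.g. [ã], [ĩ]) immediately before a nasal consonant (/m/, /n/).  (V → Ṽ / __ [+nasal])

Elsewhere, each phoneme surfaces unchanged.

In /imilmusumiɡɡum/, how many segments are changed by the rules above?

Segments that undergo a rule: /i/ → [ĩ] (rule 2); /l/ → [ɫ] (rule 1); /u/ → [ũ] (rule 2); /u/ → [ũ] (rule 2).
All other segments surface unchanged.

4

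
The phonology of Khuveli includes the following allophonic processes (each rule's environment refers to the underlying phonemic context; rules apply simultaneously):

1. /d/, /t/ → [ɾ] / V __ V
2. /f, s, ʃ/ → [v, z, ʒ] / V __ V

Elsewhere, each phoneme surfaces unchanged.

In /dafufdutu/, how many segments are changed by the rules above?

Segments that undergo a rule: /f/ → [v] (rule 2); /t/ → [ɾ] (rule 1).
All other segments surface unchanged.

2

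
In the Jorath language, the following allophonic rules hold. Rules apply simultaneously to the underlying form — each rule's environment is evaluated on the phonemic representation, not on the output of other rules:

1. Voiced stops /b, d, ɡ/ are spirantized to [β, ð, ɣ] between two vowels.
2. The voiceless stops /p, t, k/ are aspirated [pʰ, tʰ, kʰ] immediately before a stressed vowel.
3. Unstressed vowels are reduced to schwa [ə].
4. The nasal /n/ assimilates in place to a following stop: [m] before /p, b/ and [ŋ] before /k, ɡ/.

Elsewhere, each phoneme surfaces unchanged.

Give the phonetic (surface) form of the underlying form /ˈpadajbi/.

/p/ meets the environment for rule 2 (immediately before a stressed vowel) → [pʰ].
/a/ (between /p/ and /d/): rule 3 targets it, but not in an unstressed syllable → unchanged [a].
Rule 1 applies to /d/ (between /a/ and /a/: between two vowels) → [ð].
/a/ meets the environment for rule 3 (in an unstressed syllable) → [ə].
/j/ — not in any rule's target class → [j].
/b/ (between /j/ and /i/) is in the target of rule 1 but the environment (between two vowels) is not met → [b].
/i/ meets the environment for rule 3 (in an unstressed syllable) → [ə].

[ˈpʰaðəjbə]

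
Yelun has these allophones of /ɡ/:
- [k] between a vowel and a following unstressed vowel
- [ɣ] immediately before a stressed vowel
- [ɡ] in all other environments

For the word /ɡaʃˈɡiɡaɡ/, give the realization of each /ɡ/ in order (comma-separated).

[ɡ], [ɣ], [k], [ɡ]

Occurrence 1 (position 1): no conditioning environment matches → elsewhere allophone [ɡ].
Occurrence 2 (position 4): immediately before a stressed vowel → [ɣ].
Occurrence 3 (position 6): between a vowel and a following unstressed vowel → [k].
Occurrence 4 (position 8): no conditioning environment matches → elsewhere allophone [ɡ].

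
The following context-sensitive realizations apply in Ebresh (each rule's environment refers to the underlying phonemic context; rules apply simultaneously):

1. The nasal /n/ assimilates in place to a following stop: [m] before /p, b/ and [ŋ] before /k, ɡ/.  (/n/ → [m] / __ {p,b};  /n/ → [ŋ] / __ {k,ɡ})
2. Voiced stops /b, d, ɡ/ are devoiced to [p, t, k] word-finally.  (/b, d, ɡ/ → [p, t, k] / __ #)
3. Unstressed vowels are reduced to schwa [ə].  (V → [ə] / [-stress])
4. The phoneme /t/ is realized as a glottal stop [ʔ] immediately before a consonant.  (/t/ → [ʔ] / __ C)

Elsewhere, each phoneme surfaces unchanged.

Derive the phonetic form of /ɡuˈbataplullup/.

[ɡəˈbatəpləlləp]

/ɡ/ (word-initial) fails the environment for rule 2, so it stays [ɡ].
Rule 3 applies to /u/ (between /ɡ/ and /b/: in an unstressed syllable) → [ə].
/b/ (between /u/ and /a/): rule 2 targets it, but not word-finally → unchanged [b].
/a/ (between /b/ and /t/) is in the target of rule 3 but the environment (in an unstressed syllable) is not met → [a].
/t/ (between /a/ and /a/): rule 4 targets it, but not immediately before a consonant → unchanged [t].
/a/ meets the environment for rule 3 (in an unstressed syllable) → [ə].
/p/ (between /a/ and /l/) is unaffected → [p].
/l/ (between /p/ and /u/): no rule targets it → [l].
/u/ (between /l/ and /l/): in an unstressed syllable, so rule 3 applies → [ə].
/l/ stays [l].
/l/ stays [l].
/u/ meets the environment for rule 3 (in an unstressed syllable) → [ə].
/p/ stays [p].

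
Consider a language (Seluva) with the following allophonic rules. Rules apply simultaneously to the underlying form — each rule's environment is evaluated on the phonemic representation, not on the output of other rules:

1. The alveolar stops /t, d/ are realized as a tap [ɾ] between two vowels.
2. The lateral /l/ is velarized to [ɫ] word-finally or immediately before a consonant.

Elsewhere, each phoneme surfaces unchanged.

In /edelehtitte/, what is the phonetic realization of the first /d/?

[ɾ]

Rule 1 applies to /d/ (between /e/ and /e/: between two vowels) → [ɾ].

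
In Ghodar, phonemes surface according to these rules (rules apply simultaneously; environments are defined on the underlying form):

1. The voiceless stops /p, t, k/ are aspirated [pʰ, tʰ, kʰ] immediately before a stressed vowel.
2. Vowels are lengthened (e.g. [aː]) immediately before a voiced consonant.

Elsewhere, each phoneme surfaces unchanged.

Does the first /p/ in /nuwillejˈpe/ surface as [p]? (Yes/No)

No

/p/ (between /j/ and /e/) occurs immediately before a stressed vowel → [pʰ] by rule 1.
The actual realization is [pʰ], not [p].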